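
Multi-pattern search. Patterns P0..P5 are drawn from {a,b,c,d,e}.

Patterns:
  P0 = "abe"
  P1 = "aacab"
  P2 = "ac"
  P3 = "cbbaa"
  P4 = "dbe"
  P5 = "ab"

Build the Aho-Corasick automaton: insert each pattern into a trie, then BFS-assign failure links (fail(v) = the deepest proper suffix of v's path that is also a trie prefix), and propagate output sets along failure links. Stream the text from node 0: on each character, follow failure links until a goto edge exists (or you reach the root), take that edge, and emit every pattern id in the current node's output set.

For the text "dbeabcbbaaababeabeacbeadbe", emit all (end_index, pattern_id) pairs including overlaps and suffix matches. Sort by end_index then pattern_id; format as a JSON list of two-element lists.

Build automaton:
Trie (insert patterns):
  0='ε' goto a→1 c→9 d→14
  1='a' goto a→4 b→2 c→8
  2='ab' goto e→3  [P5 ends]
  3='abe' goto ·  [P0 ends]
  4='aa' goto c→5
  5='aac' goto a→6
  6='aaca' goto b→7
  7='aacab' goto ·  [P1 ends]
  8='ac' goto ·  [P2 ends]
  9='c' goto b→10
  10='cb' goto b→11
  11='cbb' goto a→12
  12='cbba' goto a→13
  13='cbbaa' goto ·  [P3 ends]
  14='d' goto b→15
  15='db' goto e→16
  16='dbe' goto ·  [P4 ends]

BFS fail/out derivation:
  n1('a'): parent n0 fail=0; on 'a' 0 → fail=0;  out ∅∪∅=∅
  n9('c'): parent n0 fail=0; on 'c' 0 → fail=0;  out ∅∪∅=∅
  n14('d'): parent n0 fail=0; on 'd' 0 → fail=0;  out ∅∪∅=∅
  n2('ab'): parent n1 fail=0; on 'b' 0 → fail=0;  out {5}∪∅={5}
  n4('aa'): parent n1 fail=0; on 'a' 0 → fail=1;  out ∅∪∅=∅
  n8('ac'): parent n1 fail=0; on 'c' 0 → fail=9;  out {2}∪∅={2}
  n10('cb'): parent n9 fail=0; on 'b' 0 → fail=0;  out ∅∪∅=∅
  n15('db'): parent n14 fail=0; on 'b' 0 → fail=0;  out ∅∪∅=∅
  n3('abe'): parent n2 fail=0; on 'e' 0 → fail=0;  out {0}∪∅={0}
  n5('aac'): parent n4 fail=1; on 'c' 1 → fail=8;  out ∅∪{2}={2}
  n11('cbb'): parent n10 fail=0; on 'b' 0 → fail=0;  out ∅∪∅=∅
  n16('dbe'): parent n15 fail=0; on 'e' 0 → fail=0;  out {4}∪∅={4}
  n6('aaca'): parent n5 fail=8; on 'a' 8→9→0 → fail=1;  out ∅∪∅=∅
  n12('cbba'): parent n11 fail=0; on 'a' 0 → fail=1;  out ∅∪∅=∅
  n7('aacab'): parent n6 fail=1; on 'b' 1 → fail=2;  out {1}∪{5}={1,5}
  n13('cbbaa'): parent n12 fail=1; on 'a' 1 → fail=4;  out {3}∪∅={3}

Scan:
[0] read 'd'  n0⇒n14
[1] read 'b'  n14⇒n15
[2] read 'e'  n15⇒n16  → match P4@[0:2]
[3] read 'a'  n16⇒n1 ·f
[4] read 'b'  n1⇒n2  → match P5@[3:4]
[5] read 'c'  n2⇒n9 ·f
[6] read 'b'  n9⇒n10
[7] read 'b'  n10⇒n11
[8] read 'a'  n11⇒n12
[9] read 'a'  n12⇒n13  → match P3@[5:9]
[10] read 'a'  n13⇒n4 ·f
[11] read 'b'  n4⇒n2 ·f  → match P5@[10:11]
[12] read 'a'  n2⇒n1 ·f
[13] read 'b'  n1⇒n2  → match P5@[12:13]
[14] read 'e'  n2⇒n3  → match P0@[12:14]
[15] read 'a'  n3⇒n1 ·f
[16] read 'b'  n1⇒n2  → match P5@[15:16]
[17] read 'e'  n2⇒n3  → match P0@[15:17]
[18] read 'a'  n3⇒n1 ·f
[19] read 'c'  n1⇒n8  → match P2@[18:19]
[20] read 'b'  n8⇒n10 ·f
[21] read 'e'  n10⇒n0 ·f
[22] read 'a'  n0⇒n1
[23] read 'd'  n1⇒n14 ·f
[24] read 'b'  n14⇒n15
[25] read 'e'  n15⇒n16  → match P4@[23:25]

Matches: [[2,4],[4,5],[9,3],[11,5],[13,5],[14,0],[16,5],[17,0],[19,2],[25,4]]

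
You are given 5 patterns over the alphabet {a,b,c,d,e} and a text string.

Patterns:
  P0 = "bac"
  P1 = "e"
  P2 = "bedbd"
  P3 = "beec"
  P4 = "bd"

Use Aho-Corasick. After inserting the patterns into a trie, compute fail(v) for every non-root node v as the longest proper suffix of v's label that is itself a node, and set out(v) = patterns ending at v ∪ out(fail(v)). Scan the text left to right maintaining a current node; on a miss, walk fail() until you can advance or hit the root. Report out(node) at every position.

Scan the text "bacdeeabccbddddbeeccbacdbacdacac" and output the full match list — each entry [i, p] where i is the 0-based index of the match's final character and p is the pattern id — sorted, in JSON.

Build:
Trie nodes:
  0='ε' goto b→1 e→4
  1='b' goto a→2 d→11 e→5
  2='ba' goto c→3
  3='bac' goto ·  ←P0
  4='e' goto ·  ←P1
  5='be' goto d→6 e→9
  6='bed' goto b→7
  7='bedb' goto d→8
  8='bedbd' goto ·  ←P2
  9='bee' goto c→10
  10='beec' goto ·  ←P3
  11='bd' goto ·  ←P4

Failure links (BFS by depth):
  fail(1) 'b': from fail(0)=0 chase 'b': 0 ⇒ 0;  out=∅∪out(0)=∅
  fail(4) 'e': from fail(0)=0 chase 'e': 0 ⇒ 0;  out={1}∪out(0)={1}
  fail(2) 'ba': from fail(1)=0 chase 'a': 0 ⇒ 0;  out=∅∪out(0)=∅
  fail(5) 'be': from fail(1)=0 chase 'e': 0 ⇒ 4;  out=∅∪out(4)={1}
  fail(11) 'bd': from fail(1)=0 chase 'd': 0 ⇒ 0;  out={4}∪out(0)={4}
  fail(3) 'bac': from fail(2)=0 chase 'c': 0 ⇒ 0;  out={0}∪out(0)={0}
  fail(6) 'bed': from fail(5)=4 chase 'd': 4→0 ⇒ 0;  out=∅∪out(0)=∅
  fail(9) 'bee': from fail(5)=4 chase 'e': 4→0 ⇒ 4;  out=∅∪out(4)={1}
  fail(7) 'bedb': from fail(6)=0 chase 'b': 0 ⇒ 1;  out=∅∪out(1)=∅
  fail(10) 'beec': from fail(9)=4 chase 'c': 4→0 ⇒ 0;  out={3}∪out(0)={3}
  fail(8) 'bedbd': from fail(7)=1 chase 'd': 1 ⇒ 11;  out={2}∪out(11)={2,4}

Scan:
[0] read 'b'  n0⇒n1
[1] read 'a'  n1⇒n2
[2] read 'c'  n2⇒n3  emit P0@[0:2]
[3] read 'd'  n3⇒n0 (via fail)
[4] read 'e'  n0⇒n4  emit P1@[4:4]
[5] read 'e'  n4⇒n4 (via fail)  emit P1@[5:5]
[6] read 'a'  n4⇒n0 (via fail)
[7] read 'b'  n0⇒n1
[8] read 'c'  n1⇒n0 (via fail)
[9] read 'c'  n0⇒n0
[10] read 'b'  n0⇒n1
[11] read 'd'  n1⇒n11  emit P4@[10:11]
[12] read 'd'  n11⇒n0 (via fail)
[13] read 'd'  n0⇒n0
[14] read 'd'  n0⇒n0
[15] read 'b'  n0⇒n1
[16] read 'e'  n1⇒n5  emit P1@[16:16]
[17] read 'e'  n5⇒n9  emit P1@[17:17]
[18] read 'c'  n9⇒n10  emit P3@[15:18]
[19] read 'c'  n10⇒n0 (via fail)
[20] read 'b'  n0⇒n1
[21] read 'a'  n1⇒n2
[22] read 'c'  n2⇒n3  emit P0@[20:22]
[23] read 'd'  n3⇒n0 (via fail)
[24] read 'b'  n0⇒n1
[25] read 'a'  n1⇒n2
[26] read 'c'  n2⇒n3  emit P0@[24:26]
[27] read 'd'  n3⇒n0 (via fail)
[28] read 'a'  n0⇒n0
[29] read 'c'  n0⇒n0
[30] read 'a'  n0⇒n0
[31] read 'c'  n0⇒n0

Result: [[2,0],[4,1],[5,1],[11,4],[16,1],[17,1],[18,3],[22,0],[26,0]]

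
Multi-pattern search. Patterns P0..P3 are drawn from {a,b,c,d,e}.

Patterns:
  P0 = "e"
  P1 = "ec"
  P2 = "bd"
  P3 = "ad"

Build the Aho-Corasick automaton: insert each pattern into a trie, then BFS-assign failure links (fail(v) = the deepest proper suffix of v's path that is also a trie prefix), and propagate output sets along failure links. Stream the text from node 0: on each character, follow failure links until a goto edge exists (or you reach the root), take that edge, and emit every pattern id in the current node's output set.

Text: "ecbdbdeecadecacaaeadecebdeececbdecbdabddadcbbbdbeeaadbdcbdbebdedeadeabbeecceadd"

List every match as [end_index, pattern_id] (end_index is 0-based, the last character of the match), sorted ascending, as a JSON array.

Construct AC machine:
Trie (insert patterns):
  0='ε' goto a→5 b→3 e→1
  1='e' goto c→2  [P0 ends]
  2='ec' goto ·  [P1 ends]
  3='b' goto d→4
  4='bd' goto ·  [P2 ends]
  5='a' goto d→6
  6='ad' goto ·  [P3 ends]

BFS fail/out derivation:
  n1('e'): parent n0 fail=0; on 'e' 0 → fail=0;  out {0}∪∅={0}
  n3('b'): parent n0 fail=0; on 'b' 0 → fail=0;  out ∅∪∅=∅
  n5('a'): parent n0 fail=0; on 'a' 0 → fail=0;  out ∅∪∅=∅
  n2('ec'): parent n1 fail=0; on 'c' 0 → fail=0;  out {1}∪∅={1}
  n4('bd'): parent n3 fail=0; on 'd' 0 → fail=0;  out {2}∪∅={2}
  n6('ad'): parent n5 fail=0; on 'd' 0 → fail=0;  out {3}∪∅={3}

Run:
i=0 'e': node 0→1  ** P0@[0:0]
i=1 'c': node 1→2  ** P1@[0:1]
i=2 'b': node 2→3 ·f
i=3 'd': node 3→4  ** P2@[2:3]
i=4 'b': node 4→3 ·f
i=5 'd': node 3→4  ** P2@[4:5]
i=6 'e': node 4→1 ·f  ** P0@[6:6]
i=7 'e': node 1→1 ·f  ** P0@[7:7]
i=8 'c': node 1→2  ** P1@[7:8]
i=9 'a': node 2→5 ·f
i=10 'd': node 5→6  ** P3@[9:10]
i=11 'e': node 6→1 ·f  ** P0@[11:11]
i=12 'c': node 1→2  ** P1@[11:12]
i=13 'a': node 2→5 ·f
i=14 'c': node 5→0 ·f
i=15 'a': node 0→5
i=16 'a': node 5→5 ·f
i=17 'e': node 5→1 ·f  ** P0@[17:17]
i=18 'a': node 1→5 ·f
i=19 'd': node 5→6  ** P3@[18:19]
i=20 'e': node 6→1 ·f  ** P0@[20:20]
i=21 'c': node 1→2  ** P1@[20:21]
i=22 'e': node 2→1 ·f  ** P0@[22:22]
i=23 'b': node 1→3 ·f
i=24 'd': node 3→4  ** P2@[23:24]
i=25 'e': node 4→1 ·f  ** P0@[25:25]
i=26 'e': node 1→1 ·f  ** P0@[26:26]
i=27 'c': node 1→2  ** P1@[26:27]
i=28 'e': node 2→1 ·f  ** P0@[28:28]
i=29 'c': node 1→2  ** P1@[28:29]
i=30 'b': node 2→3 ·f
i=31 'd': node 3→4  ** P2@[30:31]
i=32 'e': node 4→1 ·f  ** P0@[32:32]
i=33 'c': node 1→2  ** P1@[32:33]
i=34 'b': node 2→3 ·f
i=35 'd': node 3→4  ** P2@[34:35]
i=36 'a': node 4→5 ·f
i=37 'b': node 5→3 ·f
i=38 'd': node 3→4  ** P2@[37:38]
i=39 'd': node 4→0 ·f
i=40 'a': node 0→5
i=41 'd': node 5→6  ** P3@[40:41]
i=42 'c': node 6→0 ·f
i=43 'b': node 0→3
i=44 'b': node 3→3 ·f
i=45 'b': node 3→3 ·f
i=46 'd': node 3→4  ** P2@[45:46]
i=47 'b': node 4→3 ·f
i=48 'e': node 3→1 ·f  ** P0@[48:48]
i=49 'e': node 1→1 ·f  ** P0@[49:49]
i=50 'a': node 1→5 ·f
i=51 'a': node 5→5 ·f
i=52 'd': node 5→6  ** P3@[51:52]
i=53 'b': node 6→3 ·f
i=54 'd': node 3→4  ** P2@[53:54]
i=55 'c': node 4→0 ·f
i=56 'b': node 0→3
i=57 'd': node 3→4  ** P2@[56:57]
i=58 'b': node 4→3 ·f
i=59 'e': node 3→1 ·f  ** P0@[59:59]
i=60 'b': node 1→3 ·f
i=61 'd': node 3→4  ** P2@[60:61]
i=62 'e': node 4→1 ·f  ** P0@[62:62]
i=63 'd': node 1→0 ·f
i=64 'e': node 0→1  ** P0@[64:64]
i=65 'a': node 1→5 ·f
i=66 'd': node 5→6  ** P3@[65:66]
i=67 'e': node 6→1 ·f  ** P0@[67:67]
i=68 'a': node 1→5 ·f
i=69 'b': node 5→3 ·f
i=70 'b': node 3→3 ·f
i=71 'e': node 3→1 ·f  ** P0@[71:71]
i=72 'e': node 1→1 ·f  ** P0@[72:72]
i=73 'c': node 1→2  ** P1@[72:73]
i=74 'c': node 2→0 ·f
i=75 'e': node 0→1  ** P0@[75:75]
i=76 'a': node 1→5 ·f
i=77 'd': node 5→6  ** P3@[76:77]
i=78 'd': node 6→0 ·f

All matches (sorted): [[0,0],[1,1],[3,2],[5,2],[6,0],[7,0],[8,1],[10,3],[11,0],[12,1],[17,0],[19,3],[20,0],[21,1],[22,0],[24,2],[25,0],[26,0],[27,1],[28,0],[29,1],[31,2],[32,0],[33,1],[35,2],[38,2],[41,3],[46,2],[48,0],[49,0],[52,3],[54,2],[57,2],[59,0],[61,2],[62,0],[64,0],[66,3],[67,0],[71,0],[72,0],[73,1],[75,0],[77,3]]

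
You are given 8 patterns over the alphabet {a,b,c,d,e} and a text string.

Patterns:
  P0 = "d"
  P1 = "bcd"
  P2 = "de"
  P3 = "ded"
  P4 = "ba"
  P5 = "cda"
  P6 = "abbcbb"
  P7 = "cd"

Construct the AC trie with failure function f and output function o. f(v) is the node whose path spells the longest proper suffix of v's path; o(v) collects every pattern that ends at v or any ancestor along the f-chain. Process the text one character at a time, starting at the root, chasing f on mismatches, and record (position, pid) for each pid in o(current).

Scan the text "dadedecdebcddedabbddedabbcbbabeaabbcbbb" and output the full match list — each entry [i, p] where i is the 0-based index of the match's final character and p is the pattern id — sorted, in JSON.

Build automaton:
Trie nodes:
  0='ε' goto a→11 b→2 c→8 d→1
  1='d' goto e→5  [P0 ends]
  2='b' goto a→7 c→3
  3='bc' goto d→4
  4='bcd' goto ·  [P1 ends]
  5='de' goto d→6  [P2 ends]
  6='ded' goto ·  [P3 ends]
  7='ba' goto ·  [P4 ends]
  8='c' goto d→9
  9='cd' goto a→10  [P7 ends]
  10='cda' goto ·  [P5 ends]
  11='a' goto b→12
  12='ab' goto b→13
  13='abb' goto c→14
  14='abbc' goto b→15
  15='abbcb' goto b→16
  16='abbcbb' goto ·  [P6 ends]

Failure links (BFS by depth):
  fail(1) 'd': from fail(0)=0 chase 'd': 0 ⇒ 0;  out={0}∪out(0)={0}
  fail(2) 'b': from fail(0)=0 chase 'b': 0 ⇒ 0;  out=∅∪out(0)=∅
  fail(8) 'c': from fail(0)=0 chase 'c': 0 ⇒ 0;  out=∅∪out(0)=∅
  fail(11) 'a': from fail(0)=0 chase 'a': 0 ⇒ 0;  out=∅∪out(0)=∅
  fail(3) 'bc': from fail(2)=0 chase 'c': 0 ⇒ 8;  out=∅∪out(8)=∅
  fail(5) 'de': from fail(1)=0 chase 'e': 0 ⇒ 0;  out={2}∪out(0)={2}
  fail(7) 'ba': from fail(2)=0 chase 'a': 0 ⇒ 11;  out={4}∪out(11)={4}
  fail(9) 'cd': from fail(8)=0 chase 'd': 0 ⇒ 1;  out={7}∪out(1)={0,7}
  fail(12) 'ab': from fail(11)=0 chase 'b': 0 ⇒ 2;  out=∅∪out(2)=∅
  fail(4) 'bcd': from fail(3)=8 chase 'd': 8 ⇒ 9;  out={1}∪out(9)={0,1,7}
  fail(6) 'ded': from fail(5)=0 chase 'd': 0 ⇒ 1;  out={3}∪out(1)={0,3}
  fail(10) 'cda': from fail(9)=1 chase 'a': 1→0 ⇒ 11;  out={5}∪out(11)={5}
  fail(13) 'abb': from fail(12)=2 chase 'b': 2→0 ⇒ 2;  out=∅∪out(2)=∅
  fail(14) 'abbc': from fail(13)=2 chase 'c': 2 ⇒ 3;  out=∅∪out(3)=∅
  fail(15) 'abbcb': from fail(14)=3 chase 'b': 3→8→0 ⇒ 2;  out=∅∪out(2)=∅
  fail(16) 'abbcbb': from fail(15)=2 chase 'b': 2→0 ⇒ 2;  out={6}∪out(2)={6}

Scan:
i=0 'd': node 0→1  ** P0@[0:0]
i=1 'a': node 1→11 (fail-walked)
i=2 'd': node 11→1 (fail-walked)  ** P0@[2:2]
i=3 'e': node 1→5  ** P2@[2:3]
i=4 'd': node 5→6  ** P0@[4:4],P3@[2:4]
i=5 'e': node 6→5 (fail-walked)  ** P2@[4:5]
i=6 'c': node 5→8 (fail-walked)
i=7 'd': node 8→9  ** P0@[7:7],P7@[6:7]
i=8 'e': node 9→5 (fail-walked)  ** P2@[7:8]
i=9 'b': node 5→2 (fail-walked)
i=10 'c': node 2→3
i=11 'd': node 3→4  ** P0@[11:11],P1@[9:11],P7@[10:11]
i=12 'd': node 4→1 (fail-walked)  ** P0@[12:12]
i=13 'e': node 1→5  ** P2@[12:13]
i=14 'd': node 5→6  ** P0@[14:14],P3@[12:14]
i=15 'a': node 6→11 (fail-walked)
i=16 'b': node 11→12
i=17 'b': node 12→13
i=18 'd': node 13→1 (fail-walked)  ** P0@[18:18]
i=19 'd': node 1→1 (fail-walked)  ** P0@[19:19]
i=20 'e': node 1→5  ** P2@[19:20]
i=21 'd': node 5→6  ** P0@[21:21],P3@[19:21]
i=22 'a': node 6→11 (fail-walked)
i=23 'b': node 11→12
i=24 'b': node 12→13
i=25 'c': node 13→14
i=26 'b': node 14→15
i=27 'b': node 15→16  ** P6@[22:27]
i=28 'a': node 16→7 (fail-walked)  ** P4@[27:28]
i=29 'b': node 7→12 (fail-walked)
i=30 'e': node 12→0 (fail-walked)
i=31 'a': node 0→11
i=32 'a': node 11→11 (fail-walked)
i=33 'b': node 11→12
i=34 'b': node 12→13
i=35 'c': node 13→14
i=36 'b': node 14→15
i=37 'b': node 15→16  ** P6@[32:37]
i=38 'b': node 16→2 (fail-walked)

All matches (sorted): [[0,0],[2,0],[3,2],[4,0],[4,3],[5,2],[7,0],[7,7],[8,2],[11,0],[11,1],[11,7],[12,0],[13,2],[14,0],[14,3],[18,0],[19,0],[20,2],[21,0],[21,3],[27,6],[28,4],[37,6]]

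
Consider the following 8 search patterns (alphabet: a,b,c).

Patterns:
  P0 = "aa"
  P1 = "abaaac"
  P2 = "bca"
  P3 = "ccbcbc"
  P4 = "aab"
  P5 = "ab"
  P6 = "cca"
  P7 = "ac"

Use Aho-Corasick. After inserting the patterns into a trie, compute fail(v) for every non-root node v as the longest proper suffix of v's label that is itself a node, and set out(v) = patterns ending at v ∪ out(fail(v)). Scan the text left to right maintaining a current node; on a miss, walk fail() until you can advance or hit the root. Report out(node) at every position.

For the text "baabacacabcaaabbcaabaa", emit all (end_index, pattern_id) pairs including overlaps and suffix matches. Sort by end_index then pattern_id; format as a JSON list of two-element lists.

Build:
Trie (insert patterns):
  n0 'ε': a→1 b→8 c→11
  n1 'a': a→2 b→3 c→19
  n2 'aa': b→17  [P0 ends]
  n3 'ab': a→4  [P5 ends]
  n4 'aba': a→5
  n5 'abaa': a→6
  n6 'abaaa': c→7
  n7 'abaaac': ·  [P1 ends]
  n8 'b': c→9
  n9 'bc': a→10
  n10 'bca': ·  [P2 ends]
  n11 'c': c→12
  n12 'cc': a→18 b→13
  n13 'ccb': c→14
  n14 'ccbc': b→15
  n15 'ccbcb': c→16
  n16 'ccbcbc': ·  [P3 ends]
  n17 'aab': ·  [P4 ends]
  n18 'cca': ·  [P6 ends]
  n19 'ac': ·  [P7 ends]

Failure links (BFS by depth):
  fail(1) 'a': from fail(0)=0 chase 'a': 0 ⇒ 0;  out=∅∪out(0)=∅
  fail(8) 'b': from fail(0)=0 chase 'b': 0 ⇒ 0;  out=∅∪out(0)=∅
  fail(11) 'c': from fail(0)=0 chase 'c': 0 ⇒ 0;  out=∅∪out(0)=∅
  fail(2) 'aa': from fail(1)=0 chase 'a': 0 ⇒ 1;  out={0}∪out(1)={0}
  fail(3) 'ab': from fail(1)=0 chase 'b': 0 ⇒ 8;  out={5}∪out(8)={5}
  fail(9) 'bc': from fail(8)=0 chase 'c': 0 ⇒ 11;  out=∅∪out(11)=∅
  fail(12) 'cc': from fail(11)=0 chase 'c': 0 ⇒ 11;  out=∅∪out(11)=∅
  fail(19) 'ac': from fail(1)=0 chase 'c': 0 ⇒ 11;  out={7}∪out(11)={7}
  fail(4) 'aba': from fail(3)=8 chase 'a': 8→0 ⇒ 1;  out=∅∪out(1)=∅
  fail(10) 'bca': from fail(9)=11 chase 'a': 11→0 ⇒ 1;  out={2}∪out(1)={2}
  fail(13) 'ccb': from fail(12)=11 chase 'b': 11→0 ⇒ 8;  out=∅∪out(8)=∅
  fail(17) 'aab': from fail(2)=1 chase 'b': 1 ⇒ 3;  out={4}∪out(3)={4,5}
  fail(18) 'cca': from fail(12)=11 chase 'a': 11→0 ⇒ 1;  out={6}∪out(1)={6}
  fail(5) 'abaa': from fail(4)=1 chase 'a': 1 ⇒ 2;  out=∅∪out(2)={0}
  fail(14) 'ccbc': from fail(13)=8 chase 'c': 8 ⇒ 9;  out=∅∪out(9)=∅
  fail(6) 'abaaa': from fail(5)=2 chase 'a': 2→1 ⇒ 2;  out=∅∪out(2)={0}
  fail(15) 'ccbcb': from fail(14)=9 chase 'b': 9→11→0 ⇒ 8;  out=∅∪out(8)=∅
  fail(7) 'abaaac': from fail(6)=2 chase 'c': 2→1 ⇒ 19;  out={1}∪out(19)={1,7}
  fail(16) 'ccbcbc': from fail(15)=8 chase 'c': 8 ⇒ 9;  out={3}∪out(9)={3}

Run:
[0] read 'b'  n0⇒n8
[1] read 'a'  n8⇒n1 (via fail)
[2] read 'a'  n1⇒n2  ** P0@[1:2]
[3] read 'b'  n2⇒n17  ** P4@[1:3],P5@[2:3]
[4] read 'a'  n17⇒n4 (via fail)
[5] read 'c'  n4⇒n19 (via fail)  ** P7@[4:5]
[6] read 'a'  n19⇒n1 (via fail)
[7] read 'c'  n1⇒n19  ** P7@[6:7]
[8] read 'a'  n19⇒n1 (via fail)
[9] read 'b'  n1⇒n3  ** P5@[8:9]
[10] read 'c'  n3⇒n9 (via fail)
[11] read 'a'  n9⇒n10  ** P2@[9:11]
[12] read 'a'  n10⇒n2 (via fail)  ** P0@[11:12]
[13] read 'a'  n2⇒n2 (via fail)  ** P0@[12:13]
[14] read 'b'  n2⇒n17  ** P4@[12:14],P5@[13:14]
[15] read 'b'  n17⇒n8 (via fail)
[16] read 'c'  n8⇒n9
[17] read 'a'  n9⇒n10  ** P2@[15:17]
[18] read 'a'  n10⇒n2 (via fail)  ** P0@[17:18]
[19] read 'b'  n2⇒n17  ** P4@[17:19],P5@[18:19]
[20] read 'a'  n17⇒n4 (via fail)
[21] read 'a'  n4⇒n5  ** P0@[20:21]

Result: [[2,0],[3,4],[3,5],[5,7],[7,7],[9,5],[11,2],[12,0],[13,0],[14,4],[14,5],[17,2],[18,0],[19,4],[19,5],[21,0]]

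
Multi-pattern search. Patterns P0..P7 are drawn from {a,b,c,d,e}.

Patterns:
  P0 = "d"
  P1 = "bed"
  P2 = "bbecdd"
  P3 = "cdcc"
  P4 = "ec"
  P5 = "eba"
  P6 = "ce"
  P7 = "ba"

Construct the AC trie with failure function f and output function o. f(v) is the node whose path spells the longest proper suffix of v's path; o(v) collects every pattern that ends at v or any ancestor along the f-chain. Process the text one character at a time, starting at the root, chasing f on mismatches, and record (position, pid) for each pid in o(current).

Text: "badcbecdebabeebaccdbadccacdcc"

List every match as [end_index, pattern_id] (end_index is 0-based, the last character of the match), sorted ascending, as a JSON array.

Build:
Trie nodes:
  n0 'ε': b→2 c→10 d→1 e→14
  n1 'd': ·  [P0 ends]
  n2 'b': a→19 b→5 e→3
  n3 'be': d→4
  n4 'bed': ·  [P1 ends]
  n5 'bb': e→6
  n6 'bbe': c→7
  n7 'bbec': d→8
  n8 'bbecd': d→9
  n9 'bbecdd': ·  [P2 ends]
  n10 'c': d→11 e→18
  n11 'cd': c→12
  n12 'cdc': c→13
  n13 'cdcc': ·  [P3 ends]
  n14 'e': b→16 c→15
  n15 'ec': ·  [P4 ends]
  n16 'eb': a→17
  n17 'eba': ·  [P5 ends]
  n18 'ce': ·  [P6 ends]
  n19 'ba': ·  [P7 ends]

Failure links (BFS by depth):
  fail(1) 'd': from fail(0)=0 chase 'd': 0 ⇒ 0;  out={0}∪out(0)={0}
  fail(2) 'b': from fail(0)=0 chase 'b': 0 ⇒ 0;  out=∅∪out(0)=∅
  fail(10) 'c': from fail(0)=0 chase 'c': 0 ⇒ 0;  out=∅∪out(0)=∅
  fail(14) 'e': from fail(0)=0 chase 'e': 0 ⇒ 0;  out=∅∪out(0)=∅
  fail(3) 'be': from fail(2)=0 chase 'e': 0 ⇒ 14;  out=∅∪out(14)=∅
  fail(5) 'bb': from fail(2)=0 chase 'b': 0 ⇒ 2;  out=∅∪out(2)=∅
  fail(11) 'cd': from fail(10)=0 chase 'd': 0 ⇒ 1;  out=∅∪out(1)={0}
  fail(15) 'ec': from fail(14)=0 chase 'c': 0 ⇒ 10;  out={4}∪out(10)={4}
  fail(16) 'eb': from fail(14)=0 chase 'b': 0 ⇒ 2;  out=∅∪out(2)=∅
  fail(18) 'ce': from fail(10)=0 chase 'e': 0 ⇒ 14;  out={6}∪out(14)={6}
  fail(19) 'ba': from fail(2)=0 chase 'a': 0 ⇒ 0;  out={7}∪out(0)={7}
  fail(4) 'bed': from fail(3)=14 chase 'd': 14→0 ⇒ 1;  out={1}∪out(1)={0,1}
  fail(6) 'bbe': from fail(5)=2 chase 'e': 2 ⇒ 3;  out=∅∪out(3)=∅
  fail(12) 'cdc': from fail(11)=1 chase 'c': 1→0 ⇒ 10;  out=∅∪out(10)=∅
  fail(17) 'eba': from fail(16)=2 chase 'a': 2 ⇒ 19;  out={5}∪out(19)={5,7}
  fail(7) 'bbec': from fail(6)=3 chase 'c': 3→14 ⇒ 15;  out=∅∪out(15)={4}
  fail(13) 'cdcc': from fail(12)=10 chase 'c': 10→0 ⇒ 10;  out={3}∪out(10)={3}
  fail(8) 'bbecd': from fail(7)=15 chase 'd': 15→10 ⇒ 11;  out=∅∪out(11)={0}
  fail(9) 'bbecdd': from fail(8)=11 chase 'd': 11→1→0 ⇒ 1;  out={2}∪out(1)={0,2}

Scan:
pos 0 'b': at 2
pos 1 'a': at 19  emit P7@[0:1]
pos 2 'd': at 1 (fail-walked)  emit P0@[2:2]
pos 3 'c': at 10 (fail-walked)
pos 4 'b': at 2 (fail-walked)
pos 5 'e': at 3
pos 6 'c': at 15 (fail-walked)  emit P4@[5:6]
pos 7 'd': at 11 (fail-walked)  emit P0@[7:7]
pos 8 'e': at 14 (fail-walked)
pos 9 'b': at 16
pos 10 'a': at 17  emit P5@[8:10],P7@[9:10]
pos 11 'b': at 2 (fail-walked)
pos 12 'e': at 3
pos 13 'e': at 14 (fail-walked)
pos 14 'b': at 16
pos 15 'a': at 17  emit P5@[13:15],P7@[14:15]
pos 16 'c': at 10 (fail-walked)
pos 17 'c': at 10 (fail-walked)
pos 18 'd': at 11  emit P0@[18:18]
pos 19 'b': at 2 (fail-walked)
pos 20 'a': at 19  emit P7@[19:20]
pos 21 'd': at 1 (fail-walked)  emit P0@[21:21]
pos 22 'c': at 10 (fail-walked)
pos 23 'c': at 10 (fail-walked)
pos 24 'a': at 0 (fail-walked)
pos 25 'c': at 10
pos 26 'd': at 11  emit P0@[26:26]
pos 27 'c': at 12
pos 28 'c': at 13  emit P3@[25:28]

Result: [[1,7],[2,0],[6,4],[7,0],[10,5],[10,7],[15,5],[15,7],[18,0],[20,7],[21,0],[26,0],[28,3]]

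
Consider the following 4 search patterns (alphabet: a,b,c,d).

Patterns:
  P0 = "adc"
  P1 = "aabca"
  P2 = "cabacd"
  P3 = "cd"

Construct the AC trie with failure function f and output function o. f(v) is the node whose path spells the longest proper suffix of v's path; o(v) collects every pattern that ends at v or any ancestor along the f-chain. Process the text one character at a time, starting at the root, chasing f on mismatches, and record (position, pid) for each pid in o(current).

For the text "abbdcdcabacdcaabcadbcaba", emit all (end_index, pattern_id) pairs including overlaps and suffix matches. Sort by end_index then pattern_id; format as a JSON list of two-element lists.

Build:
Trie nodes:
  n0 'ε': a→1 c→8
  n1 'a': a→4 d→2
  n2 'ad': c→3
  n3 'adc': ·  [P0 ends]
  n4 'aa': b→5
  n5 'aab': c→6
  n6 'aabc': a→7
  n7 'aabca': ·  [P1 ends]
  n8 'c': a→9 d→14
  n9 'ca': b→10
  n10 'cab': a→11
  n11 'caba': c→12
  n12 'cabac': d→13
  n13 'cabacd': ·  [P2 ends]
  n14 'cd': ·  [P3 ends]

Failure links (BFS by depth):
  n1('a'): parent n0 fail=0; on 'a' 0 → fail=0;  out ∅∪∅=∅
  n8('c'): parent n0 fail=0; on 'c' 0 → fail=0;  out ∅∪∅=∅
  n2('ad'): parent n1 fail=0; on 'd' 0 → fail=0;  out ∅∪∅=∅
  n4('aa'): parent n1 fail=0; on 'a' 0 → fail=1;  out ∅∪∅=∅
  n9('ca'): parent n8 fail=0; on 'a' 0 → fail=1;  out ∅∪∅=∅
  n14('cd'): parent n8 fail=0; on 'd' 0 → fail=0;  out {3}∪∅={3}
  n3('adc'): parent n2 fail=0; on 'c' 0 → fail=8;  out {0}∪∅={0}
  n5('aab'): parent n4 fail=1; on 'b' 1→0 → fail=0;  out ∅∪∅=∅
  n10('cab'): parent n9 fail=1; on 'b' 1→0 → fail=0;  out ∅∪∅=∅
  n6('aabc'): parent n5 fail=0; on 'c' 0 → fail=8;  out ∅∪∅=∅
  n11('caba'): parent n10 fail=0; on 'a' 0 → fail=1;  out ∅∪∅=∅
  n7('aabca'): parent n6 fail=8; on 'a' 8 → fail=9;  out {1}∪∅={1}
  n12('cabac'): parent n11 fail=1; on 'c' 1→0 → fail=8;  out ∅∪∅=∅
  n13('cabacd'): parent n12 fail=8; on 'd' 8 → fail=14;  out {2}∪{3}={2,3}

Scan:
[0] read 'a'  n0⇒n1
[1] read 'b'  n1⇒n0 (via fail)
[2] read 'b'  n0⇒n0
[3] read 'd'  n0⇒n0
[4] read 'c'  n0⇒n8
[5] read 'd'  n8⇒n14  → match P3@[4:5]
[6] read 'c'  n14⇒n8 (via fail)
[7] read 'a'  n8⇒n9
[8] read 'b'  n9⇒n10
[9] read 'a'  n10⇒n11
[10] read 'c'  n11⇒n12
[11] read 'd'  n12⇒n13  → match P2@[6:11],P3@[10:11]
[12] read 'c'  n13⇒n8 (via fail)
[13] read 'a'  n8⇒n9
[14] read 'a'  n9⇒n4 (via fail)
[15] read 'b'  n4⇒n5
[16] read 'c'  n5⇒n6
[17] read 'a'  n6⇒n7  → match P1@[13:17]
[18] read 'd'  n7⇒n2 (via fail)
[19] read 'b'  n2⇒n0 (via fail)
[20] read 'c'  n0⇒n8
[21] read 'a'  n8⇒n9
[22] read 'b'  n9⇒n10
[23] read 'a'  n10⇒n11

Matches: [[5,3],[11,2],[11,3],[17,1]]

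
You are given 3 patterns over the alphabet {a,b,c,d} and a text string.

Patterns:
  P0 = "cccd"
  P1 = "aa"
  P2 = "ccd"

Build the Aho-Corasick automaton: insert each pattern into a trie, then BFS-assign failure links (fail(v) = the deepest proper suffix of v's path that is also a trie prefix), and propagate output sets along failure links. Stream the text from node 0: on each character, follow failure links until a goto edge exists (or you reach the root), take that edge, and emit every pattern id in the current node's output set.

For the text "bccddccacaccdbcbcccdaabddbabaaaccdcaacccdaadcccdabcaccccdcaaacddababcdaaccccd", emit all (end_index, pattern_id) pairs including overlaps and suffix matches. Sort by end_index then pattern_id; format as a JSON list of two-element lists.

Build:
Trie (insert patterns):
  n0 'ε': a→5 c→1
  n1 'c': c→2
  n2 'cc': c→3 d→7
  n3 'ccc': d→4
  n4 'cccd': ·  [P0 ends]
  n5 'a': a→6
  n6 'aa': ·  [P1 ends]
  n7 'ccd': ·  [P2 ends]

BFS fail/out derivation:
  n1('c'): parent n0 fail=0; on 'c' 0 → fail=0;  out ∅∪∅=∅
  n5('a'): parent n0 fail=0; on 'a' 0 → fail=0;  out ∅∪∅=∅
  n2('cc'): parent n1 fail=0; on 'c' 0 → fail=1;  out ∅∪∅=∅
  n6('aa'): parent n5 fail=0; on 'a' 0 → fail=5;  out {1}∪∅={1}
  n3('ccc'): parent n2 fail=1; on 'c' 1 → fail=2;  out ∅∪∅=∅
  n7('ccd'): parent n2 fail=1; on 'd' 1→0 → fail=0;  out {2}∪∅={2}
  n4('cccd'): parent n3 fail=2; on 'd' 2 → fail=7;  out {0}∪{2}={0,2}

Run:
i=0 'b': node 0→0
i=1 'c': node 0→1
i=2 'c': node 1→2
i=3 'd': node 2→7  → match P2@[1:3]
i=4 'd': node 7→0 ·f
i=5 'c': node 0→1
i=6 'c': node 1→2
i=7 'a': node 2→5 ·f
i=8 'c': node 5→1 ·f
i=9 'a': node 1→5 ·f
i=10 'c': node 5→1 ·f
i=11 'c': node 1→2
i=12 'd': node 2→7  → match P2@[10:12]
i=13 'b': node 7→0 ·f
i=14 'c': node 0→1
i=15 'b': node 1→0 ·f
i=16 'c': node 0→1
i=17 'c': node 1→2
i=18 'c': node 2→3
i=19 'd': node 3→4  → match P0@[16:19],P2@[17:19]
i=20 'a': node 4→5 ·f
i=21 'a': node 5→6  → match P1@[20:21]
i=22 'b': node 6→0 ·f
i=23 'd': node 0→0
i=24 'd': node 0→0
i=25 'b': node 0→0
i=26 'a': node 0→5
i=27 'b': node 5→0 ·f
i=28 'a': node 0→5
i=29 'a': node 5→6  → match P1@[28:29]
i=30 'a': node 6→6 ·f  → match P1@[29:30]
i=31 'c': node 6→1 ·f
i=32 'c': node 1→2
i=33 'd': node 2→7  → match P2@[31:33]
i=34 'c': node 7→1 ·f
i=35 'a': node 1→5 ·f
i=36 'a': node 5→6  → match P1@[35:36]
i=37 'c': node 6→1 ·f
i=38 'c': node 1→2
i=39 'c': node 2→3
i=40 'd': node 3→4  → match P0@[37:40],P2@[38:40]
i=41 'a': node 4→5 ·f
i=42 'a': node 5→6  → match P1@[41:42]
i=43 'd': node 6→0 ·f
i=44 'c': node 0→1
i=45 'c': node 1→2
i=46 'c': node 2→3
i=47 'd': node 3→4  → match P0@[44:47],P2@[45:47]
i=48 'a': node 4→5 ·f
i=49 'b': node 5→0 ·f
i=50 'c': node 0→1
i=51 'a': node 1→5 ·f
i=52 'c': node 5→1 ·f
i=53 'c': node 1→2
i=54 'c': node 2→3
i=55 'c': node 3→3 ·f
i=56 'd': node 3→4  → match P0@[53:56],P2@[54:56]
i=57 'c': node 4→1 ·f
i=58 'a': node 1→5 ·f
i=59 'a': node 5→6  → match P1@[58:59]
i=60 'a': node 6→6 ·f  → match P1@[59:60]
i=61 'c': node 6→1 ·f
i=62 'd': node 1→0 ·f
i=63 'd': node 0→0
i=64 'a': node 0→5
i=65 'b': node 5→0 ·f
i=66 'a': node 0→5
i=67 'b': node 5→0 ·f
i=68 'c': node 0→1
i=69 'd': node 1→0 ·f
i=70 'a': node 0→5
i=71 'a': node 5→6  → match P1@[70:71]
i=72 'c': node 6→1 ·f
i=73 'c': node 1→2
i=74 'c': node 2→3
i=75 'c': node 3→3 ·f
i=76 'd': node 3→4  → match P0@[73:76],P2@[74:76]

Matches: [[3,2],[12,2],[19,0],[19,2],[21,1],[29,1],[30,1],[33,2],[36,1],[40,0],[40,2],[42,1],[47,0],[47,2],[56,0],[56,2],[59,1],[60,1],[71,1],[76,0],[76,2]]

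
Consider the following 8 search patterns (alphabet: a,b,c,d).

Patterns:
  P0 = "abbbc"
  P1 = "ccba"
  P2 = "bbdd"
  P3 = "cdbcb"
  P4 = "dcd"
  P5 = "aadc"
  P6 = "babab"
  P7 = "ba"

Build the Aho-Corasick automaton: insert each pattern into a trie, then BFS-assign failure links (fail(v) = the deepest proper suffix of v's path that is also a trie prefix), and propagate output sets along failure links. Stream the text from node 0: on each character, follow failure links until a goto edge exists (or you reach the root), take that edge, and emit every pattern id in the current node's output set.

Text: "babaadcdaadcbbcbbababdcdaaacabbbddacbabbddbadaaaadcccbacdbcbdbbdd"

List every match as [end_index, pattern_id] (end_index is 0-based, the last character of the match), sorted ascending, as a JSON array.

Construct AC machine:
Trie nodes:
  n0 'ε': a→1 b→10 c→6 d→18
  n1 'a': a→21 b→2
  n2 'ab': b→3
  n3 'abb': b→4
  n4 'abbb': c→5
  n5 'abbbc': ·  ←P0
  n6 'c': c→7 d→14
  n7 'cc': b→8
  n8 'ccb': a→9
  n9 'ccba': ·  ←P1
  n10 'b': a→24 b→11
  n11 'bb': d→12
  n12 'bbd': d→13
  n13 'bbdd': ·  ←P2
  n14 'cd': b→15
  n15 'cdb': c→16
  n16 'cdbc': b→17
  n17 'cdbcb': ·  ←P3
  n18 'd': c→19
  n19 'dc': d→20
  n20 'dcd': ·  ←P4
  n21 'aa': d→22
  n22 'aad': c→23
  n23 'aadc': ·  ←P5
  n24 'ba': b→25  ←P7
  n25 'bab': a→26
  n26 'baba': b→27
  n27 'babab': ·  ←P6

BFS fail/out derivation:
  fail(1) 'a': from fail(0)=0 chase 'a': 0 ⇒ 0;  out=∅∪out(0)=∅
  fail(6) 'c': from fail(0)=0 chase 'c': 0 ⇒ 0;  out=∅∪out(0)=∅
  fail(10) 'b': from fail(0)=0 chase 'b': 0 ⇒ 0;  out=∅∪out(0)=∅
  fail(18) 'd': from fail(0)=0 chase 'd': 0 ⇒ 0;  out=∅∪out(0)=∅
  fail(2) 'ab': from fail(1)=0 chase 'b': 0 ⇒ 10;  out=∅∪out(10)=∅
  fail(7) 'cc': from fail(6)=0 chase 'c': 0 ⇒ 6;  out=∅∪out(6)=∅
  fail(11) 'bb': from fail(10)=0 chase 'b': 0 ⇒ 10;  out=∅∪out(10)=∅
  fail(14) 'cd': from fail(6)=0 chase 'd': 0 ⇒ 18;  out=∅∪out(18)=∅
  fail(19) 'dc': from fail(18)=0 chase 'c': 0 ⇒ 6;  out=∅∪out(6)=∅
  fail(21) 'aa': from fail(1)=0 chase 'a': 0 ⇒ 1;  out=∅∪out(1)=∅
  fail(24) 'ba': from fail(10)=0 chase 'a': 0 ⇒ 1;  out={7}∪out(1)={7}
  fail(3) 'abb': from fail(2)=10 chase 'b': 10 ⇒ 11;  out=∅∪out(11)=∅
  fail(8) 'ccb': from fail(7)=6 chase 'b': 6→0 ⇒ 10;  out=∅∪out(10)=∅
  fail(12) 'bbd': from fail(11)=10 chase 'd': 10→0 ⇒ 18;  out=∅∪out(18)=∅
  fail(15) 'cdb': from fail(14)=18 chase 'b': 18→0 ⇒ 10;  out=∅∪out(10)=∅
  fail(20) 'dcd': from fail(19)=6 chase 'd': 6 ⇒ 14;  out={4}∪out(14)={4}
  fail(22) 'aad': from fail(21)=1 chase 'd': 1→0 ⇒ 18;  out=∅∪out(18)=∅
  fail(25) 'bab': from fail(24)=1 chase 'b': 1 ⇒ 2;  out=∅∪out(2)=∅
  fail(4) 'abbb': from fail(3)=11 chase 'b': 11→10 ⇒ 11;  out=∅∪out(11)=∅
  fail(9) 'ccba': from fail(8)=10 chase 'a': 10 ⇒ 24;  out={1}∪out(24)={1,7}
  fail(13) 'bbdd': from fail(12)=18 chase 'd': 18→0 ⇒ 18;  out={2}∪out(18)={2}
  fail(16) 'cdbc': from fail(15)=10 chase 'c': 10→0 ⇒ 6;  out=∅∪out(6)=∅
  fail(23) 'aadc': from fail(22)=18 chase 'c': 18 ⇒ 19;  out={5}∪out(19)={5}
  fail(26) 'baba': from fail(25)=2 chase 'a': 2→10 ⇒ 24;  out=∅∪out(24)={7}
  fail(5) 'abbbc': from fail(4)=11 chase 'c': 11→10→0 ⇒ 6;  out={0}∪out(6)={0}
  fail(17) 'cdbcb': from fail(16)=6 chase 'b': 6→0 ⇒ 10;  out={3}∪out(10)={3}
  fail(27) 'babab': from fail(26)=24 chase 'b': 24 ⇒ 25;  out={6}∪out(25)={6}

Run:
i=0 'b': node 0→10
i=1 'a': node 10→24  emit P7@[0:1]
i=2 'b': node 24→25
i=3 'a': node 25→26  emit P7@[2:3]
i=4 'a': node 26→21 ·f
i=5 'd': node 21→22
i=6 'c': node 22→23  emit P5@[3:6]
i=7 'd': node 23→20 ·f  emit P4@[5:7]
i=8 'a': node 20→1 ·f
i=9 'a': node 1→21
i=10 'd': node 21→22
i=11 'c': node 22→23  emit P5@[8:11]
i=12 'b': node 23→10 ·f
i=13 'b': node 10→11
i=14 'c': node 11→6 ·f
i=15 'b': node 6→10 ·f
i=16 'b': node 10→11
i=17 'a': node 11→24 ·f  emit P7@[16:17]
i=18 'b': node 24→25
i=19 'a': node 25→26  emit P7@[18:19]
i=20 'b': node 26→27  emit P6@[16:20]
i=21 'd': node 27→18 ·f
i=22 'c': node 18→19
i=23 'd': node 19→20  emit P4@[21:23]
i=24 'a': node 20→1 ·f
i=25 'a': node 1→21
i=26 'a': node 21→21 ·f
i=27 'c': node 21→6 ·f
i=28 'a': node 6→1 ·f
i=29 'b': node 1→2
i=30 'b': node 2→3
i=31 'b': node 3→4
i=32 'd': node 4→12 ·f
i=33 'd': node 12→13  emit P2@[30:33]
i=34 'a': node 13→1 ·f
i=35 'c': node 1→6 ·f
i=36 'b': node 6→10 ·f
i=37 'a': node 10→24  emit P7@[36:37]
i=38 'b': node 24→25
i=39 'b': node 25→3 ·f
i=40 'd': node 3→12 ·f
i=41 'd': node 12→13  emit P2@[38:41]
i=42 'b': node 13→10 ·f
i=43 'a': node 10→24  emit P7@[42:43]
i=44 'd': node 24→18 ·f
i=45 'a': node 18→1 ·f
i=46 'a': node 1→21
i=47 'a': node 21→21 ·f
i=48 'a': node 21→21 ·f
i=49 'd': node 21→22
i=50 'c': node 22→23  emit P5@[47:50]
i=51 'c': node 23→7 ·f
i=52 'c': node 7→7 ·f
i=53 'b': node 7→8
i=54 'a': node 8→9  emit P1@[51:54],P7@[53:54]
i=55 'c': node 9→6 ·f
i=56 'd': node 6→14
i=57 'b': node 14→15
i=58 'c': node 15→16
i=59 'b': node 16→17  emit P3@[55:59]
i=60 'd': node 17→18 ·f
i=61 'b': node 18→10 ·f
i=62 'b': node 10→11
i=63 'd': node 11→12
i=64 'd': node 12→13  emit P2@[61:64]

Result: [[1,7],[3,7],[6,5],[7,4],[11,5],[17,7],[19,7],[20,6],[23,4],[33,2],[37,7],[41,2],[43,7],[50,5],[54,1],[54,7],[59,3],[64,2]]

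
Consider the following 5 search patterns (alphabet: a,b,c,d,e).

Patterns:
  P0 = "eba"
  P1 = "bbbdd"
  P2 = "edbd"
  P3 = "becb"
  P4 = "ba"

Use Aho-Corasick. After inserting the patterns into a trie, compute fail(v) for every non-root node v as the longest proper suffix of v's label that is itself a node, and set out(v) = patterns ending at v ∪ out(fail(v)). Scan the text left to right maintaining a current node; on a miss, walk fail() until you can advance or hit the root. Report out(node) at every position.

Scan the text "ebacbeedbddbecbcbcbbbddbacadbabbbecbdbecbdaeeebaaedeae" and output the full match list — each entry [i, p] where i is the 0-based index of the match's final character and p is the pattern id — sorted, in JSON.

Build:
Trie nodes:
  0='ε' goto b→4 e→1
  1='e' goto b→2 d→9
  2='eb' goto a→3
  3='eba' goto ·  [P0 ends]
  4='b' goto a→15 b→5 e→12
  5='bb' goto b→6
  6='bbb' goto d→7
  7='bbbd' goto d→8
  8='bbbdd' goto ·  [P1 ends]
  9='ed' goto b→10
  10='edb' goto d→11
  11='edbd' goto ·  [P2 ends]
  12='be' goto c→13
  13='bec' goto b→14
  14='becb' goto ·  [P3 ends]
  15='ba' goto ·  [P4 ends]

BFS fail/out derivation:
  fail(1) 'e': from fail(0)=0 chase 'e': 0 ⇒ 0;  out=∅∪out(0)=∅
  fail(4) 'b': from fail(0)=0 chase 'b': 0 ⇒ 0;  out=∅∪out(0)=∅
  fail(2) 'eb': from fail(1)=0 chase 'b': 0 ⇒ 4;  out=∅∪out(4)=∅
  fail(5) 'bb': from fail(4)=0 chase 'b': 0 ⇒ 4;  out=∅∪out(4)=∅
  fail(9) 'ed': from fail(1)=0 chase 'd': 0 ⇒ 0;  out=∅∪out(0)=∅
  fail(12) 'be': from fail(4)=0 chase 'e': 0 ⇒ 1;  out=∅∪out(1)=∅
  fail(15) 'ba': from fail(4)=0 chase 'a': 0 ⇒ 0;  out={4}∪out(0)={4}
  fail(3) 'eba': from fail(2)=4 chase 'a': 4 ⇒ 15;  out={0}∪out(15)={0,4}
  fail(6) 'bbb': from fail(5)=4 chase 'b': 4 ⇒ 5;  out=∅∪out(5)=∅
  fail(10) 'edb': from fail(9)=0 chase 'b': 0 ⇒ 4;  out=∅∪out(4)=∅
  fail(13) 'bec': from fail(12)=1 chase 'c': 1→0 ⇒ 0;  out=∅∪out(0)=∅
  fail(7) 'bbbd': from fail(6)=5 chase 'd': 5→4→0 ⇒ 0;  out=∅∪out(0)=∅
  fail(11) 'edbd': from fail(10)=4 chase 'd': 4→0 ⇒ 0;  out={2}∪out(0)={2}
  fail(14) 'becb': from fail(13)=0 chase 'b': 0 ⇒ 4;  out={3}∪out(4)={3}
  fail(8) 'bbbdd': from fail(7)=0 chase 'd': 0 ⇒ 0;  out={1}∪out(0)={1}

Text stream:
pos 0 'e': at 1
pos 1 'b': at 2
pos 2 'a': at 3  → match P0@[0:2],P4@[1:2]
pos 3 'c': at 0 ·f
pos 4 'b': at 4
pos 5 'e': at 12
pos 6 'e': at 1 ·f
pos 7 'd': at 9
pos 8 'b': at 10
pos 9 'd': at 11  → match P2@[6:9]
pos 10 'd': at 0 ·f
pos 11 'b': at 4
pos 12 'e': at 12
pos 13 'c': at 13
pos 14 'b': at 14  → match P3@[11:14]
pos 15 'c': at 0 ·f
pos 16 'b': at 4
pos 17 'c': at 0 ·f
pos 18 'b': at 4
pos 19 'b': at 5
pos 20 'b': at 6
pos 21 'd': at 7
pos 22 'd': at 8  → match P1@[18:22]
pos 23 'b': at 4 ·f
pos 24 'a': at 15  → match P4@[23:24]
pos 25 'c': at 0 ·f
pos 26 'a': at 0
pos 27 'd': at 0
pos 28 'b': at 4
pos 29 'a': at 15  → match P4@[28:29]
pos 30 'b': at 4 ·f
pos 31 'b': at 5
pos 32 'b': at 6
pos 33 'e': at 12 ·f
pos 34 'c': at 13
pos 35 'b': at 14  → match P3@[32:35]
pos 36 'd': at 0 ·f
pos 37 'b': at 4
pos 38 'e': at 12
pos 39 'c': at 13
pos 40 'b': at 14  → match P3@[37:40]
pos 41 'd': at 0 ·f
pos 42 'a': at 0
pos 43 'e': at 1
pos 44 'e': at 1 ·f
pos 45 'e': at 1 ·f
pos 46 'b': at 2
pos 47 'a': at 3  → match P0@[45:47],P4@[46:47]
pos 48 'a': at 0 ·f
pos 49 'e': at 1
pos 50 'd': at 9
pos 51 'e': at 1 ·f
pos 52 'a': at 0 ·f
pos 53 'e': at 1

Matches: [[2,0],[2,4],[9,2],[14,3],[22,1],[24,4],[29,4],[35,3],[40,3],[47,0],[47,4]]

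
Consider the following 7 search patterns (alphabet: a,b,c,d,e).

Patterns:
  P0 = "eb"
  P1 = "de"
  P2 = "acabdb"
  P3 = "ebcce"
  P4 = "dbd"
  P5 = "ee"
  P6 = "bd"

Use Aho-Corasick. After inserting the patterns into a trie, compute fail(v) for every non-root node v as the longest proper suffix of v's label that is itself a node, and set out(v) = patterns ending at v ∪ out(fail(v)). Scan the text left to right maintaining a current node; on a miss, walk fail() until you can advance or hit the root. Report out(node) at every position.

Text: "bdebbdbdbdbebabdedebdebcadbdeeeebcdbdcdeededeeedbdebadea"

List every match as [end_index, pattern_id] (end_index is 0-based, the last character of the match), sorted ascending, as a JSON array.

Build automaton:
Trie (insert patterns):
  0='ε' goto a→5 b→17 d→3 e→1
  1='e' goto b→2 e→16
  2='eb' goto c→11  ←P0
  3='d' goto b→14 e→4
  4='de' goto ·  ←P1
  5='a' goto c→6
  6='ac' goto a→7
  7='aca' goto b→8
  8='acab' goto d→9
  9='acabd' goto b→10
  10='acabdb' goto ·  ←P2
  11='ebc' goto c→12
  12='ebcc' goto e→13
  13='ebcce' goto ·  ←P3
  14='db' goto d→15
  15='dbd' goto ·  ←P4
  16='ee' goto ·  ←P5
  17='b' goto d→18
  18='bd' goto ·  ←P6

Failure links (BFS by depth):
  fail(1) 'e': from fail(0)=0 chase 'e': 0 ⇒ 0;  out=∅∪out(0)=∅
  fail(3) 'd': from fail(0)=0 chase 'd': 0 ⇒ 0;  out=∅∪out(0)=∅
  fail(5) 'a': from fail(0)=0 chase 'a': 0 ⇒ 0;  out=∅∪out(0)=∅
  fail(17) 'b': from fail(0)=0 chase 'b': 0 ⇒ 0;  out=∅∪out(0)=∅
  fail(2) 'eb': from fail(1)=0 chase 'b': 0 ⇒ 17;  out={0}∪out(17)={0}
  fail(4) 'de': from fail(3)=0 chase 'e': 0 ⇒ 1;  out={1}∪out(1)={1}
  fail(6) 'ac': from fail(5)=0 chase 'c': 0 ⇒ 0;  out=∅∪out(0)=∅
  fail(14) 'db': from fail(3)=0 chase 'b': 0 ⇒ 17;  out=∅∪out(17)=∅
  fail(16) 'ee': from fail(1)=0 chase 'e': 0 ⇒ 1;  out={5}∪out(1)={5}
  fail(18) 'bd': from fail(17)=0 chase 'd': 0 ⇒ 3;  out={6}∪out(3)={6}
  fail(7) 'aca': from fail(6)=0 chase 'a': 0 ⇒ 5;  out=∅∪out(5)=∅
  fail(11) 'ebc': from fail(2)=17 chase 'c': 17→0 ⇒ 0;  out=∅∪out(0)=∅
  fail(15) 'dbd': from fail(14)=17 chase 'd': 17 ⇒ 18;  out={4}∪out(18)={4,6}
  fail(8) 'acab': from fail(7)=5 chase 'b': 5→0 ⇒ 17;  out=∅∪out(17)=∅
  fail(12) 'ebcc': from fail(11)=0 chase 'c': 0 ⇒ 0;  out=∅∪out(0)=∅
  fail(9) 'acabd': from fail(8)=17 chase 'd': 17 ⇒ 18;  out=∅∪out(18)={6}
  fail(13) 'ebcce': from fail(12)=0 chase 'e': 0 ⇒ 1;  out={3}∪out(1)={3}
  fail(10) 'acabdb': from fail(9)=18 chase 'b': 18→3 ⇒ 14;  out={2}∪out(14)={2}

Text stream:
i=0 'b': node 0→17
i=1 'd': node 17→18  emit P6@[0:1]
i=2 'e': node 18→4 (fail-walked)  emit P1@[1:2]
i=3 'b': node 4→2 (fail-walked)  emit P0@[2:3]
i=4 'b': node 2→17 (fail-walked)
i=5 'd': node 17→18  emit P6@[4:5]
i=6 'b': node 18→14 (fail-walked)
i=7 'd': node 14→15  emit P4@[5:7],P6@[6:7]
i=8 'b': node 15→14 (fail-walked)
i=9 'd': node 14→15  emit P4@[7:9],P6@[8:9]
i=10 'b': node 15→14 (fail-walked)
i=11 'e': node 14→1 (fail-walked)
i=12 'b': node 1→2  emit P0@[11:12]
i=13 'a': node 2→5 (fail-walked)
i=14 'b': node 5→17 (fail-walked)
i=15 'd': node 17→18  emit P6@[14:15]
i=16 'e': node 18→4 (fail-walked)  emit P1@[15:16]
i=17 'd': node 4→3 (fail-walked)
i=18 'e': node 3→4  emit P1@[17:18]
i=19 'b': node 4→2 (fail-walked)  emit P0@[18:19]
i=20 'd': node 2→18 (fail-walked)  emit P6@[19:20]
i=21 'e': node 18→4 (fail-walked)  emit P1@[20:21]
i=22 'b': node 4→2 (fail-walked)  emit P0@[21:22]
i=23 'c': node 2→11
i=24 'a': node 11→5 (fail-walked)
i=25 'd': node 5→3 (fail-walked)
i=26 'b': node 3→14
i=27 'd': node 14→15  emit P4@[25:27],P6@[26:27]
i=28 'e': node 15→4 (fail-walked)  emit P1@[27:28]
i=29 'e': node 4→16 (fail-walked)  emit P5@[28:29]
i=30 'e': node 16→16 (fail-walked)  emit P5@[29:30]
i=31 'e': node 16→16 (fail-walked)  emit P5@[30:31]
i=32 'b': node 16→2 (fail-walked)  emit P0@[31:32]
i=33 'c': node 2→11
i=34 'd': node 11→3 (fail-walked)
i=35 'b': node 3→14
i=36 'd': node 14→15  emit P4@[34:36],P6@[35:36]
i=37 'c': node 15→0 (fail-walked)
i=38 'd': node 0→3
i=39 'e': node 3→4  emit P1@[38:39]
i=40 'e': node 4→16 (fail-walked)  emit P5@[39:40]
i=41 'd': node 16→3 (fail-walked)
i=42 'e': node 3→4  emit P1@[41:42]
i=43 'd': node 4→3 (fail-walked)
i=44 'e': node 3→4  emit P1@[43:44]
i=45 'e': node 4→16 (fail-walked)  emit P5@[44:45]
i=46 'e': node 16→16 (fail-walked)  emit P5@[45:46]
i=47 'd': node 16→3 (fail-walked)
i=48 'b': node 3→14
i=49 'd': node 14→15  emit P4@[47:49],P6@[48:49]
i=50 'e': node 15→4 (fail-walked)  emit P1@[49:50]
i=51 'b': node 4→2 (fail-walked)  emit P0@[50:51]
i=52 'a': node 2→5 (fail-walked)
i=53 'd': node 5→3 (fail-walked)
i=54 'e': node 3→4  emit P1@[53:54]
i=55 'a': node 4→5 (fail-walked)

Matches: [[1,6],[2,1],[3,0],[5,6],[7,4],[7,6],[9,4],[9,6],[12,0],[15,6],[16,1],[18,1],[19,0],[20,6],[21,1],[22,0],[27,4],[27,6],[28,1],[29,5],[30,5],[31,5],[32,0],[36,4],[36,6],[39,1],[40,5],[42,1],[44,1],[45,5],[46,5],[49,4],[49,6],[50,1],[51,0],[54,1]]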